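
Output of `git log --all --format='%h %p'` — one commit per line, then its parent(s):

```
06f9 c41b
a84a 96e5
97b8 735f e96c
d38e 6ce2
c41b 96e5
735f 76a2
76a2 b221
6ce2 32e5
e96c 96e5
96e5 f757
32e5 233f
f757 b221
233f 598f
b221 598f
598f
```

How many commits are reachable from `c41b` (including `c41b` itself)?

5

Walking parent pointers from c41b: reachable set = {598f, 96e5, b221, c41b, f757}.
That is 5 commits.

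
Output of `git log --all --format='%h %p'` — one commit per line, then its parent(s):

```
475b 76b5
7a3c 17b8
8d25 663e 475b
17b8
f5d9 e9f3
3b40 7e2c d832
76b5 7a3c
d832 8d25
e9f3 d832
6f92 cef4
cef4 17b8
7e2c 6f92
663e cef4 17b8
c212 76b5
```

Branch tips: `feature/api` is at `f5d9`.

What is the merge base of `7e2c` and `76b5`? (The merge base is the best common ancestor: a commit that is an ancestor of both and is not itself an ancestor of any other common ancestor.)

17b8

Ancestors of 7e2c: {17b8, 6f92, 7e2c, cef4}.
Ancestors of 76b5: {17b8, 76b5, 7a3c}.
Common ancestors: {17b8}.
The only common ancestor is 17b8, so it is the merge base.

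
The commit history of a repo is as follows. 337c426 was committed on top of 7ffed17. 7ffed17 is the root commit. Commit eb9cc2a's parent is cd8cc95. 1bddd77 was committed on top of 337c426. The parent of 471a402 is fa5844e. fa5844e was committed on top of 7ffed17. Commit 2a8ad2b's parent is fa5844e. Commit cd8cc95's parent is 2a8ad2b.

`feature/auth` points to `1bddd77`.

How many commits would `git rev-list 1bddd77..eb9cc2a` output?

4

Reachable from eb9cc2a: {2a8ad2b, 7ffed17, cd8cc95, eb9cc2a, fa5844e}.
Reachable from 1bddd77: {1bddd77, 337c426, 7ffed17}.
In eb9cc2a's history but not 1bddd77's: {2a8ad2b, cd8cc95, eb9cc2a, fa5844e} — 4 commits.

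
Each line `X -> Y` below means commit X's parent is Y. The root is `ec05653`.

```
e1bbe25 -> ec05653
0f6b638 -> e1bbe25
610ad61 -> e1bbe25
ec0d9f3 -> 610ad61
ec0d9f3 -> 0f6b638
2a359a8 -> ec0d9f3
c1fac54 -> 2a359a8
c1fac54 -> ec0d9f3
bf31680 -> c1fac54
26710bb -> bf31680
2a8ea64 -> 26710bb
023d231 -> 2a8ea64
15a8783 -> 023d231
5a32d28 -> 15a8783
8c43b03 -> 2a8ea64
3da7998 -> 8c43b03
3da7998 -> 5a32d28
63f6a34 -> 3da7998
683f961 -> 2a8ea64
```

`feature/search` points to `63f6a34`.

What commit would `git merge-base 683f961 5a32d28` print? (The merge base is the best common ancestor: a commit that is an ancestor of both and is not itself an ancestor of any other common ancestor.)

Ancestors of 683f961: {0f6b638, 26710bb, 2a359a8, 2a8ea64, 610ad61, 683f961, bf31680, c1fac54, e1bbe25, ec05653, ec0d9f3}.
Ancestors of 5a32d28: {023d231, 0f6b638, 15a8783, 26710bb, 2a359a8, 2a8ea64, 5a32d28, 610ad61, bf31680, c1fac54, e1bbe25, ec05653, ec0d9f3}.
Common ancestors: {0f6b638, 26710bb, 2a359a8, 2a8ea64, 610ad61, bf31680, c1fac54, e1bbe25, ec05653, ec0d9f3}.
Among these, 2a8ea64 is not an ancestor of any other common ancestor — it is the merge base.

2a8ea64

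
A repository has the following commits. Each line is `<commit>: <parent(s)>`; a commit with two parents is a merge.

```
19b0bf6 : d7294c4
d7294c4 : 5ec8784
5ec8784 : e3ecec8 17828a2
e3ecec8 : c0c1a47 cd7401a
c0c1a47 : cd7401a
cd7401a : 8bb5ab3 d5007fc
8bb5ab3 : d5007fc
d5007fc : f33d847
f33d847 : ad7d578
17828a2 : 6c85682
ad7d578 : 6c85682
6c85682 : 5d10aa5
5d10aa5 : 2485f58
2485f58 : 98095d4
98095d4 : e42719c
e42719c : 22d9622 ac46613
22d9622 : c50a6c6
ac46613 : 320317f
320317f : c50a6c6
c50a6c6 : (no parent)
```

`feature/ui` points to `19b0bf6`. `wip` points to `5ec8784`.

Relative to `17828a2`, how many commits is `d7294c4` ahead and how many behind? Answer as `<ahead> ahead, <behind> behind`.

Reachable from d7294c4: {17828a2, 22d9622, 2485f58, 320317f, 5d10aa5, 5ec8784, 6c85682, 8bb5ab3, 98095d4, ac46613, ad7d578, c0c1a47, c50a6c6, cd7401a, d5007fc, d7294c4, e3ecec8, e42719c, f33d847}.
Reachable from 17828a2: {17828a2, 22d9622, 2485f58, 320317f, 5d10aa5, 6c85682, 98095d4, ac46613, c50a6c6, e42719c}.
Only in d7294c4's history (ahead): {5ec8784, 8bb5ab3, ad7d578, c0c1a47, cd7401a, d5007fc, d7294c4, e3ecec8, f33d847} — 9.
Only in 17828a2's history (behind): {} — 0.

9 ahead, 0 behind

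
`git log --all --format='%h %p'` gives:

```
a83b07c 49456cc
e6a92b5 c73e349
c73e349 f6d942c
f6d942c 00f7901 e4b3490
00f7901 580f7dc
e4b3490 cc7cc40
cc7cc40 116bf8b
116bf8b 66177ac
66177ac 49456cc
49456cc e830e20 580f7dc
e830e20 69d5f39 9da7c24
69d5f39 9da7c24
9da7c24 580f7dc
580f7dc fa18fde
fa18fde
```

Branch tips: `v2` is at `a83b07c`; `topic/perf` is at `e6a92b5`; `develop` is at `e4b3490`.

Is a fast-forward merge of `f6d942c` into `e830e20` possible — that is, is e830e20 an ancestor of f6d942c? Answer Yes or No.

Yes

A fast-forward from e830e20 to f6d942c is possible iff e830e20 is an ancestor of f6d942c.
Ancestors of f6d942c: {00f7901, 116bf8b, 49456cc, 580f7dc, 66177ac, 69d5f39, 9da7c24, cc7cc40, e4b3490, e830e20, f6d942c, fa18fde}.
e830e20 is among them, so fast-forward is possible.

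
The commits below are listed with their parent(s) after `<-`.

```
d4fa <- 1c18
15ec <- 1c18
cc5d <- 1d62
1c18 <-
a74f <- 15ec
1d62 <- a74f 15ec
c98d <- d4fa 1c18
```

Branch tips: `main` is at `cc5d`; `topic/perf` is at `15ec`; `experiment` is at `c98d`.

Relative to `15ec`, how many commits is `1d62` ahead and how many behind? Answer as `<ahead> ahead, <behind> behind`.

2 ahead, 0 behind

Reachable from 1d62: {15ec, 1c18, 1d62, a74f}.
Reachable from 15ec: {15ec, 1c18}.
Only in 1d62's history (ahead): {1d62, a74f} — 2.
Only in 15ec's history (behind): {} — 0.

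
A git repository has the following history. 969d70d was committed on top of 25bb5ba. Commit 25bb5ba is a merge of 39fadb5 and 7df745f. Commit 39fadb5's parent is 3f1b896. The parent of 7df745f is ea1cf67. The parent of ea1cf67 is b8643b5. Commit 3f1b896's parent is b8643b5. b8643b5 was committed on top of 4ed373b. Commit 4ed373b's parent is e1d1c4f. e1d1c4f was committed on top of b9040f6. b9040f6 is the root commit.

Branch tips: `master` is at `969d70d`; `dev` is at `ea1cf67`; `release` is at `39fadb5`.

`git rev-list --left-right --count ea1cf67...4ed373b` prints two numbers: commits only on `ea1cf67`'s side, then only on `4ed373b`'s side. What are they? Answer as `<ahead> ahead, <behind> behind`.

Reachable from ea1cf67: {4ed373b, b8643b5, b9040f6, e1d1c4f, ea1cf67}.
Reachable from 4ed373b: {4ed373b, b9040f6, e1d1c4f}.
Only in ea1cf67's history (ahead): {b8643b5, ea1cf67} — 2.
Only in 4ed373b's history (behind): {} — 0.

2 ahead, 0 behind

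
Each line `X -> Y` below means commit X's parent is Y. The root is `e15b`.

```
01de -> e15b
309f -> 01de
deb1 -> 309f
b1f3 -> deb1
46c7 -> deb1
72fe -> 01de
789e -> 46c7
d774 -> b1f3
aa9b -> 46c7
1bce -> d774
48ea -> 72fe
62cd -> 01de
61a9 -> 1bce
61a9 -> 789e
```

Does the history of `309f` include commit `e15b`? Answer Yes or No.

Ancestors of 309f (commits reachable by following parents): {01de, 309f, e15b}.
e15b is in that set, so it is an ancestor of 309f.

Yes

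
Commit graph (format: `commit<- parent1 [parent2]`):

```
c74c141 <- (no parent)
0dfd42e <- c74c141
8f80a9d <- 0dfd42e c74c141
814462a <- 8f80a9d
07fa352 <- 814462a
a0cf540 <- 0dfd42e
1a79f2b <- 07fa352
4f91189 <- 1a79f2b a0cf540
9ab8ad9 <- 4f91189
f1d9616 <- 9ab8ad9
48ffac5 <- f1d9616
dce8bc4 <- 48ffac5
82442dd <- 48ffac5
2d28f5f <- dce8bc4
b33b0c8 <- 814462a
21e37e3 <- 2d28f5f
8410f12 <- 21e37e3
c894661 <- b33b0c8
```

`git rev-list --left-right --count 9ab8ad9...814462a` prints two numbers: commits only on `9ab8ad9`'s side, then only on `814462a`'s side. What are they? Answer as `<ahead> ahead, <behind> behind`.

5 ahead, 0 behind

Reachable from 9ab8ad9: {07fa352, 0dfd42e, 1a79f2b, 4f91189, 814462a, 8f80a9d, 9ab8ad9, a0cf540, c74c141}.
Reachable from 814462a: {0dfd42e, 814462a, 8f80a9d, c74c141}.
Only in 9ab8ad9's history (ahead): {07fa352, 1a79f2b, 4f91189, 9ab8ad9, a0cf540} — 5.
Only in 814462a's history (behind): {} — 0.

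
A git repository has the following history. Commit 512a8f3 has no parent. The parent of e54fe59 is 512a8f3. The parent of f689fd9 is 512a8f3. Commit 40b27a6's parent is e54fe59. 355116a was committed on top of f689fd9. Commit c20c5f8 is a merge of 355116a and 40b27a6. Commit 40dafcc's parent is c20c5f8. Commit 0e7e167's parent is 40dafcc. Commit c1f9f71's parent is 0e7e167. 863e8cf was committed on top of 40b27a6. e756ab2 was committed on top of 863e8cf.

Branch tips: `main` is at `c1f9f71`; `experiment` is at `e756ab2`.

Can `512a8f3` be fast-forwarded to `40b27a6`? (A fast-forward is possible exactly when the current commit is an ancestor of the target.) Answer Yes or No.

Yes

A fast-forward from 512a8f3 to 40b27a6 is possible iff 512a8f3 is an ancestor of 40b27a6.
Ancestors of 40b27a6: {40b27a6, 512a8f3, e54fe59}.
512a8f3 is among them, so fast-forward is possible.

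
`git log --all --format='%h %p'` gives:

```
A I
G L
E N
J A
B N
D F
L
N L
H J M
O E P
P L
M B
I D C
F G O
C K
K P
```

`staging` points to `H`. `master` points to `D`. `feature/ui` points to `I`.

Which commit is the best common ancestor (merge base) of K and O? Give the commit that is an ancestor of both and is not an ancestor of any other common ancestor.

Ancestors of K: {K, L, P}.
Ancestors of O: {E, L, N, O, P}.
Common ancestors: {L, P}.
Among these, P is not an ancestor of any other common ancestor — it is the merge base.

P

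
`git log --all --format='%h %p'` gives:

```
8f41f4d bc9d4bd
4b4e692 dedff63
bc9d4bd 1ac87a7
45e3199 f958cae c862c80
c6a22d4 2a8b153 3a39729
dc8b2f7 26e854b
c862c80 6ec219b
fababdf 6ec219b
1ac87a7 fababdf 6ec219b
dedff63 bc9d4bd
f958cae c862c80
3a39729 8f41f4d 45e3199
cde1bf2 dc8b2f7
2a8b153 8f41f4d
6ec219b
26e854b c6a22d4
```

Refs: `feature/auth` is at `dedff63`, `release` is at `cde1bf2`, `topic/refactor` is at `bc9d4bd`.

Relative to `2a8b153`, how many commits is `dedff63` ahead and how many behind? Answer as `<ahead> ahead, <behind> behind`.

Reachable from dedff63: {1ac87a7, 6ec219b, bc9d4bd, dedff63, fababdf}.
Reachable from 2a8b153: {1ac87a7, 2a8b153, 6ec219b, 8f41f4d, bc9d4bd, fababdf}.
Only in dedff63's history (ahead): {dedff63} — 1.
Only in 2a8b153's history (behind): {2a8b153, 8f41f4d} — 2.

1 ahead, 2 behind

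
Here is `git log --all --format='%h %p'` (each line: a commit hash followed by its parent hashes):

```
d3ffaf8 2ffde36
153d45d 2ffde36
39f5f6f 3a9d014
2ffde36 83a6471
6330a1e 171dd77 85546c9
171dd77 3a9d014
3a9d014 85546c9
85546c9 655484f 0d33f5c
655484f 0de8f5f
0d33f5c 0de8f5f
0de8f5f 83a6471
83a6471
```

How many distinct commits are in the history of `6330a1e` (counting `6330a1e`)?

8

Walking parent pointers from 6330a1e: reachable set = {0d33f5c, 0de8f5f, 171dd77, 3a9d014, 6330a1e, 655484f, 83a6471, 85546c9}.
That is 8 commits.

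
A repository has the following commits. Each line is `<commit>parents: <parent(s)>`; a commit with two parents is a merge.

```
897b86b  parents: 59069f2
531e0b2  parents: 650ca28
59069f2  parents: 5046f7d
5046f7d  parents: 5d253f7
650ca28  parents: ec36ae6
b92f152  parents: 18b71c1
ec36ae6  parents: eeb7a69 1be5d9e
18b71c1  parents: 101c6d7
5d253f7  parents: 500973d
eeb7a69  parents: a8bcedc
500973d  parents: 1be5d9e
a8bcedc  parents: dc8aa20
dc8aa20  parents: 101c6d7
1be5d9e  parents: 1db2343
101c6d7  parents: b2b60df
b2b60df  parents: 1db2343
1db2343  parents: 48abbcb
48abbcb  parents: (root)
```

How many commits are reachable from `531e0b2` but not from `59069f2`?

8

Reachable from 531e0b2: {101c6d7, 1be5d9e, 1db2343, 48abbcb, 531e0b2, 650ca28, a8bcedc, b2b60df, dc8aa20, ec36ae6, eeb7a69}.
Reachable from 59069f2: {1be5d9e, 1db2343, 48abbcb, 500973d, 5046f7d, 59069f2, 5d253f7}.
In 531e0b2's history but not 59069f2's: {101c6d7, 531e0b2, 650ca28, a8bcedc, b2b60df, dc8aa20, ec36ae6, eeb7a69} — 8 commits.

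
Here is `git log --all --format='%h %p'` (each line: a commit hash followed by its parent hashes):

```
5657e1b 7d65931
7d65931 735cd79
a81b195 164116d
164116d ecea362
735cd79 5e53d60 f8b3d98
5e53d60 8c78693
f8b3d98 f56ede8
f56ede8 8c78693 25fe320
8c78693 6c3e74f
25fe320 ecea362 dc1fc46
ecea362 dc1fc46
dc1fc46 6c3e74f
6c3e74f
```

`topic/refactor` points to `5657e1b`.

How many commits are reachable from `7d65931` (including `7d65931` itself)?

10

Walking parent pointers from 7d65931: reachable set = {25fe320, 5e53d60, 6c3e74f, 735cd79, 7d65931, 8c78693, dc1fc46, ecea362, f56ede8, f8b3d98}.
That is 10 commits.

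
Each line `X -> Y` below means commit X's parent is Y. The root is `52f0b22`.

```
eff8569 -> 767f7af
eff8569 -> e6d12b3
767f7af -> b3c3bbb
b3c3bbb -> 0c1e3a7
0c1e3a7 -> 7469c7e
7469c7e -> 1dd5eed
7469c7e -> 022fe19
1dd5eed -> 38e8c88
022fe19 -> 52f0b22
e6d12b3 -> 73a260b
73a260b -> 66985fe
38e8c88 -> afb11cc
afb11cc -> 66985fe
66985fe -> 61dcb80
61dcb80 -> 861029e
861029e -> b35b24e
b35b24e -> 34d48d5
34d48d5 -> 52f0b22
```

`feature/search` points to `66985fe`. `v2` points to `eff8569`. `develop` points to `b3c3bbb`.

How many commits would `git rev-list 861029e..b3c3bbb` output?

9

Reachable from b3c3bbb: {022fe19, 0c1e3a7, 1dd5eed, 34d48d5, 38e8c88, 52f0b22, 61dcb80, 66985fe, 7469c7e, 861029e, afb11cc, b35b24e, b3c3bbb}.
Reachable from 861029e: {34d48d5, 52f0b22, 861029e, b35b24e}.
In b3c3bbb's history but not 861029e's: {022fe19, 0c1e3a7, 1dd5eed, 38e8c88, 61dcb80, 66985fe, 7469c7e, afb11cc, b3c3bbb} — 9 commits.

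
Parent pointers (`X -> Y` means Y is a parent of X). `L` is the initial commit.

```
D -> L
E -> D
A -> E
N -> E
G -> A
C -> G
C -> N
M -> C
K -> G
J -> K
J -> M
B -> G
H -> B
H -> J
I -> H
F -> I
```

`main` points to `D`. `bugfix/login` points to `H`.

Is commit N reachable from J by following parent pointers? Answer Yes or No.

Ancestors of J (commits reachable by following parents): {A, C, D, E, G, J, K, L, M, N}.
N is in that set, so it is an ancestor of J.

Yes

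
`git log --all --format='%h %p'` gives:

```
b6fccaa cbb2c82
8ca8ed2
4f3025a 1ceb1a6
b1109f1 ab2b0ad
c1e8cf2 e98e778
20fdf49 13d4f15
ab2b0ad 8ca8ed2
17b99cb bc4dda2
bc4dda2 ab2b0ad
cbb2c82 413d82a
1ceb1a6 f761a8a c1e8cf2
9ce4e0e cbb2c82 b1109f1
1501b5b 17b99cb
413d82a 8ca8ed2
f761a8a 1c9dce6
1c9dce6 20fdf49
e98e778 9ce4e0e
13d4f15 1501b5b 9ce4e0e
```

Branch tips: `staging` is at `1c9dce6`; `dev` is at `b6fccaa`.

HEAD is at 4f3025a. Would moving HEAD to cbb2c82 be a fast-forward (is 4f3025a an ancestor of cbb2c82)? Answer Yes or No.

No

A fast-forward from 4f3025a to cbb2c82 is possible iff 4f3025a is an ancestor of cbb2c82.
Ancestors of cbb2c82: {413d82a, 8ca8ed2, cbb2c82}.
4f3025a is not among them, so fast-forward is not possible.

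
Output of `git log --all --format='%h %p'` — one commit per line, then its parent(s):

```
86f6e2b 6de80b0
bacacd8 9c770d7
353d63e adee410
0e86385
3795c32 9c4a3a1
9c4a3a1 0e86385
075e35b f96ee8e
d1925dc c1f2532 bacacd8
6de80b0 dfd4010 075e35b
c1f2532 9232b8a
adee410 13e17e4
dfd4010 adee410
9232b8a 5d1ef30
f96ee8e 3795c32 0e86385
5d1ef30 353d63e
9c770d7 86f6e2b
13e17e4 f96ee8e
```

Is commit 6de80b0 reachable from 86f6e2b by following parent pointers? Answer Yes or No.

Yes

Ancestors of 86f6e2b (commits reachable by following parents): {075e35b, 0e86385, 13e17e4, 3795c32, 6de80b0, 86f6e2b, 9c4a3a1, adee410, dfd4010, f96ee8e}.
6de80b0 is in that set, so it is an ancestor of 86f6e2b.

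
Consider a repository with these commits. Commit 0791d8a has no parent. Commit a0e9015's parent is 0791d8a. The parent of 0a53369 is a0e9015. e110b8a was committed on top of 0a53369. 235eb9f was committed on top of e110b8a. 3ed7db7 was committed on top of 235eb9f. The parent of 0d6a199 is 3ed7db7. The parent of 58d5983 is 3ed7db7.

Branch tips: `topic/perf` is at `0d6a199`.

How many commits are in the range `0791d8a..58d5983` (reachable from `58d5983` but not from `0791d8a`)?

6

Reachable from 58d5983: {0791d8a, 0a53369, 235eb9f, 3ed7db7, 58d5983, a0e9015, e110b8a}.
Reachable from 0791d8a: {0791d8a}.
In 58d5983's history but not 0791d8a's: {0a53369, 235eb9f, 3ed7db7, 58d5983, a0e9015, e110b8a} — 6 commits.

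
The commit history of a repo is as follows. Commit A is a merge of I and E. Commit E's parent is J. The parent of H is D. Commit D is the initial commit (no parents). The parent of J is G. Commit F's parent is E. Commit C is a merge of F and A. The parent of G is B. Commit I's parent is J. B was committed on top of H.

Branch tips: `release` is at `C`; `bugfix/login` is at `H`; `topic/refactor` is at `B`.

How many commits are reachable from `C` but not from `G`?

Reachable from C: {A, B, C, D, E, F, G, H, I, J}.
Reachable from G: {B, D, G, H}.
In C's history but not G's: {A, C, E, F, I, J} — 6 commits.

6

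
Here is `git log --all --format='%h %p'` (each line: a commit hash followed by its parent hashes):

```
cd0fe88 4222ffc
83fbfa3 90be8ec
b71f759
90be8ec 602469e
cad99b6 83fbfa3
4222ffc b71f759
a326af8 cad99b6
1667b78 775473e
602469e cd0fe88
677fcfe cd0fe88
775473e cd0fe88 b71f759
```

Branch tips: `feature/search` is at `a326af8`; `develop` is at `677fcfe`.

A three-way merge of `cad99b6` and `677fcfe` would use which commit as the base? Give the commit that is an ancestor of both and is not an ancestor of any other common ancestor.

Ancestors of cad99b6: {4222ffc, 602469e, 83fbfa3, 90be8ec, b71f759, cad99b6, cd0fe88}.
Ancestors of 677fcfe: {4222ffc, 677fcfe, b71f759, cd0fe88}.
Common ancestors: {4222ffc, b71f759, cd0fe88}.
Among these, cd0fe88 is not an ancestor of any other common ancestor — it is the merge base.

cd0fe88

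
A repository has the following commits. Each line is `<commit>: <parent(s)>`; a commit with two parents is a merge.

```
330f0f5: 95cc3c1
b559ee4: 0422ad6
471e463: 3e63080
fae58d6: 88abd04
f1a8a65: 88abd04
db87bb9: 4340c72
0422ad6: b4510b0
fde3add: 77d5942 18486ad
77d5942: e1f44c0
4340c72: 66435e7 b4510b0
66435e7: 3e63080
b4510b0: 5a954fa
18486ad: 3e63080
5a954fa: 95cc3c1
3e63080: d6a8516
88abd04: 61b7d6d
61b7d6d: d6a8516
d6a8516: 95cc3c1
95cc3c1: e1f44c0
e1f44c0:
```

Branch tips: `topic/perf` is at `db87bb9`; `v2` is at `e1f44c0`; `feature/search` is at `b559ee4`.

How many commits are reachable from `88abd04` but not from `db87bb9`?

2

Reachable from 88abd04: {61b7d6d, 88abd04, 95cc3c1, d6a8516, e1f44c0}.
Reachable from db87bb9: {3e63080, 4340c72, 5a954fa, 66435e7, 95cc3c1, b4510b0, d6a8516, db87bb9, e1f44c0}.
In 88abd04's history but not db87bb9's: {61b7d6d, 88abd04} — 2 commits.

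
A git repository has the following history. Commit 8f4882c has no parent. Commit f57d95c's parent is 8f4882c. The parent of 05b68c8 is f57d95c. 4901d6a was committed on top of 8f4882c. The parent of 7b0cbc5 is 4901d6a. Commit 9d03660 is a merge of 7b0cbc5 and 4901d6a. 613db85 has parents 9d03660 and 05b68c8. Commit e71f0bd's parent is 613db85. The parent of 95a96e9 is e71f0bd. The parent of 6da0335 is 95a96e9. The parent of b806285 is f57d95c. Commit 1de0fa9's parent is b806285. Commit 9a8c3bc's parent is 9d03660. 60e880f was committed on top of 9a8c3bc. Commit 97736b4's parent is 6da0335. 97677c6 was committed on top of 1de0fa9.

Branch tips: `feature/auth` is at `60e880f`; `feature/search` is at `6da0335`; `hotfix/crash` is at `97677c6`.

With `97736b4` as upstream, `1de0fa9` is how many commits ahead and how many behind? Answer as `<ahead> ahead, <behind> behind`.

2 ahead, 9 behind

Reachable from 1de0fa9: {1de0fa9, 8f4882c, b806285, f57d95c}.
Reachable from 97736b4: {05b68c8, 4901d6a, 613db85, 6da0335, 7b0cbc5, 8f4882c, 95a96e9, 97736b4, 9d03660, e71f0bd, f57d95c}.
Only in 1de0fa9's history (ahead): {1de0fa9, b806285} — 2.
Only in 97736b4's history (behind): {05b68c8, 4901d6a, 613db85, 6da0335, 7b0cbc5, 95a96e9, 97736b4, 9d03660, e71f0bd} — 9.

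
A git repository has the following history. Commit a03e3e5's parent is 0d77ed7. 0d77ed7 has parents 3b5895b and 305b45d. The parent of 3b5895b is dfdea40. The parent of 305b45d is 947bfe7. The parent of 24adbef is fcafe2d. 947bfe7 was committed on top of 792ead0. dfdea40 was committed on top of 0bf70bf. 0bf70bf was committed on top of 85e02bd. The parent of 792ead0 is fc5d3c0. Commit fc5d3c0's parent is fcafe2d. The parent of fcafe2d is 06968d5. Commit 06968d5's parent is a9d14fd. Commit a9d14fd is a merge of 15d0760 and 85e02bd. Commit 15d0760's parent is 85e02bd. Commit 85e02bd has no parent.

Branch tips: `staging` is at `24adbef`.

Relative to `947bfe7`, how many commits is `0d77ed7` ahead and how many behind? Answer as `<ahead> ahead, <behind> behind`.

Reachable from 0d77ed7: {06968d5, 0bf70bf, 0d77ed7, 15d0760, 305b45d, 3b5895b, 792ead0, 85e02bd, 947bfe7, a9d14fd, dfdea40, fc5d3c0, fcafe2d}.
Reachable from 947bfe7: {06968d5, 15d0760, 792ead0, 85e02bd, 947bfe7, a9d14fd, fc5d3c0, fcafe2d}.
Only in 0d77ed7's history (ahead): {0bf70bf, 0d77ed7, 305b45d, 3b5895b, dfdea40} — 5.
Only in 947bfe7's history (behind): {} — 0.

5 ahead, 0 behind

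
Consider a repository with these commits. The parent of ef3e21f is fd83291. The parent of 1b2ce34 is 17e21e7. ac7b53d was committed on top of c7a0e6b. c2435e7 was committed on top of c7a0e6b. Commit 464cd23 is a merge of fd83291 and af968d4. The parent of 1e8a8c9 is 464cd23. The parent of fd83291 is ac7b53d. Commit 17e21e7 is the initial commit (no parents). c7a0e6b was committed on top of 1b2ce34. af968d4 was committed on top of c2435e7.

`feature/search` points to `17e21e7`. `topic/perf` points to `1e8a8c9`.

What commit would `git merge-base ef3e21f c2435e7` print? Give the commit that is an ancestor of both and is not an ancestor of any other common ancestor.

c7a0e6b

Ancestors of ef3e21f: {17e21e7, 1b2ce34, ac7b53d, c7a0e6b, ef3e21f, fd83291}.
Ancestors of c2435e7: {17e21e7, 1b2ce34, c2435e7, c7a0e6b}.
Common ancestors: {17e21e7, 1b2ce34, c7a0e6b}.
Among these, c7a0e6b is not an ancestor of any other common ancestor — it is the merge base.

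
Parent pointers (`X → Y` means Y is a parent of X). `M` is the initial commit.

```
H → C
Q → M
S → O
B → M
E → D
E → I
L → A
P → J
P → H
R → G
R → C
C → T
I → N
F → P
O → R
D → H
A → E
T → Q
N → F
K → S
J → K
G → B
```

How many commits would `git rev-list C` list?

Walking parent pointers from C: reachable set = {C, M, Q, T}.
That is 4 commits.

4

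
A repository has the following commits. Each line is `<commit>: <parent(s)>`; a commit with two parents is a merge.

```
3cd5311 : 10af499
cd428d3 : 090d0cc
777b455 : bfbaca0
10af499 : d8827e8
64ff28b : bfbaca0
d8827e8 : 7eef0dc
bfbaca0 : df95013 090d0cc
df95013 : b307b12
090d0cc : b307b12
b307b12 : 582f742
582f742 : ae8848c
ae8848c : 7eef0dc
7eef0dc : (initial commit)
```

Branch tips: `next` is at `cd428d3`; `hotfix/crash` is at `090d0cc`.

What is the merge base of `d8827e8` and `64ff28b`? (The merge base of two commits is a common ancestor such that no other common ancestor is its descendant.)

Ancestors of d8827e8: {7eef0dc, d8827e8}.
Ancestors of 64ff28b: {090d0cc, 582f742, 64ff28b, 7eef0dc, ae8848c, b307b12, bfbaca0, df95013}.
Common ancestors: {7eef0dc}.
The only common ancestor is 7eef0dc, so it is the merge base.

7eef0dc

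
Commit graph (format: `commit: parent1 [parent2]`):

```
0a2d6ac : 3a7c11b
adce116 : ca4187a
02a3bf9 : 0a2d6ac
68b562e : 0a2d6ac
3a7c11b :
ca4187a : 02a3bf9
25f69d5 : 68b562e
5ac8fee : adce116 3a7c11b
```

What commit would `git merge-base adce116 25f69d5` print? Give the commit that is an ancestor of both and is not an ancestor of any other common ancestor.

Ancestors of adce116: {02a3bf9, 0a2d6ac, 3a7c11b, adce116, ca4187a}.
Ancestors of 25f69d5: {0a2d6ac, 25f69d5, 3a7c11b, 68b562e}.
Common ancestors: {0a2d6ac, 3a7c11b}.
Among these, 0a2d6ac is not an ancestor of any other common ancestor — it is the merge base.

0a2d6ac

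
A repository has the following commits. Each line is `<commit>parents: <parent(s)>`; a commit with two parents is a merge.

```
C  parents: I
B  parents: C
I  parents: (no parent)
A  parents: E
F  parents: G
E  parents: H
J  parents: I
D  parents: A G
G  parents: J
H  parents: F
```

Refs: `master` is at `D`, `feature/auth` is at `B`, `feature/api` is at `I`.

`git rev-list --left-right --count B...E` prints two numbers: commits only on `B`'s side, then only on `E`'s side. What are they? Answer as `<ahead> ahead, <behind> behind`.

2 ahead, 5 behind

Reachable from B: {B, C, I}.
Reachable from E: {E, F, G, H, I, J}.
Only in B's history (ahead): {B, C} — 2.
Only in E's history (behind): {E, F, G, H, J} — 5.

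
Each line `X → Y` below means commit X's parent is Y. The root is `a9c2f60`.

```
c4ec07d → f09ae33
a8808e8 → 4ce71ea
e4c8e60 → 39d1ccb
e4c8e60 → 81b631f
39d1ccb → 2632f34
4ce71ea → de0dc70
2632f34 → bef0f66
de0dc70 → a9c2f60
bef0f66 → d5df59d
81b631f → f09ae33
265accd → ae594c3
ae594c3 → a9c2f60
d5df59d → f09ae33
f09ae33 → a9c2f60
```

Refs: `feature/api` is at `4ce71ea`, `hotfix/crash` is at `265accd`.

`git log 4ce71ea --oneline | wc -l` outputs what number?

3

Walking parent pointers from 4ce71ea: reachable set = {4ce71ea, a9c2f60, de0dc70}.
That is 3 commits.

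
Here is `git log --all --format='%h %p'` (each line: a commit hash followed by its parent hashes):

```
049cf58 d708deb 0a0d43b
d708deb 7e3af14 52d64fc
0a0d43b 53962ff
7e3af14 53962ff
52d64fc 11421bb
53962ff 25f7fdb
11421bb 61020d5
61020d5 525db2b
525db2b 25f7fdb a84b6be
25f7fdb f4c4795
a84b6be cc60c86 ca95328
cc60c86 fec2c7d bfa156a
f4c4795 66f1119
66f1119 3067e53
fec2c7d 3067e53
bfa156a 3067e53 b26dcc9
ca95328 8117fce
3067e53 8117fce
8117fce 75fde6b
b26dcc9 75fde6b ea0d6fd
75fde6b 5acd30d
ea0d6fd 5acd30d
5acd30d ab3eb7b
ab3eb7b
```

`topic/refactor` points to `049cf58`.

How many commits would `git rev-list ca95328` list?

5

Walking parent pointers from ca95328: reachable set = {5acd30d, 75fde6b, 8117fce, ab3eb7b, ca95328}.
That is 5 commits.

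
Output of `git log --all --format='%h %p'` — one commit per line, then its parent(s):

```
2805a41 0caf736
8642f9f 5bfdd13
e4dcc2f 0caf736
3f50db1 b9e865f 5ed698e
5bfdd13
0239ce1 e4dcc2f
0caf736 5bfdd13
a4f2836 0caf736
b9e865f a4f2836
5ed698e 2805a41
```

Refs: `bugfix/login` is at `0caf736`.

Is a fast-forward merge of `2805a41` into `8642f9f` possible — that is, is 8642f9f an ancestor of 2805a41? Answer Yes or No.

No

A fast-forward from 8642f9f to 2805a41 is possible iff 8642f9f is an ancestor of 2805a41.
Ancestors of 2805a41: {0caf736, 2805a41, 5bfdd13}.
8642f9f is not among them, so fast-forward is not possible.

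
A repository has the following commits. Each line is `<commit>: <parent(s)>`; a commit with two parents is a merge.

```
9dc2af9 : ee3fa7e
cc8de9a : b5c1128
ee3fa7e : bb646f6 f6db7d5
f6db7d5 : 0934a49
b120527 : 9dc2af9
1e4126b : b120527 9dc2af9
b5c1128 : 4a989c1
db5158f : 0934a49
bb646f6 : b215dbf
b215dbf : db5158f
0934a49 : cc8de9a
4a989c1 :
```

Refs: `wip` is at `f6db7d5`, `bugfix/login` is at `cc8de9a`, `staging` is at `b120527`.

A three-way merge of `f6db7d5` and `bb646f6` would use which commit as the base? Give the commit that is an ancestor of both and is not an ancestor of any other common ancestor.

Ancestors of f6db7d5: {0934a49, 4a989c1, b5c1128, cc8de9a, f6db7d5}.
Ancestors of bb646f6: {0934a49, 4a989c1, b215dbf, b5c1128, bb646f6, cc8de9a, db5158f}.
Common ancestors: {0934a49, 4a989c1, b5c1128, cc8de9a}.
Among these, 0934a49 is not an ancestor of any other common ancestor — it is the merge base.

0934a49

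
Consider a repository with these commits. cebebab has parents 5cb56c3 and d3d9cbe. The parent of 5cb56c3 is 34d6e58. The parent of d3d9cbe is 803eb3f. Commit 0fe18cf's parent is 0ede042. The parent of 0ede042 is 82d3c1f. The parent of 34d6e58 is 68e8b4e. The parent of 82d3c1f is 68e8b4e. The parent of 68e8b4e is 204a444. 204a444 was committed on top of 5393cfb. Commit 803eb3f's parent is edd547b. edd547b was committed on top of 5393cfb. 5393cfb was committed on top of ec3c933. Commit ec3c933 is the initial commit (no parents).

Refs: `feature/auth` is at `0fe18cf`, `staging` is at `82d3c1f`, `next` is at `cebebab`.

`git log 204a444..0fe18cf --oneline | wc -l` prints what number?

Reachable from 0fe18cf: {0ede042, 0fe18cf, 204a444, 5393cfb, 68e8b4e, 82d3c1f, ec3c933}.
Reachable from 204a444: {204a444, 5393cfb, ec3c933}.
In 0fe18cf's history but not 204a444's: {0ede042, 0fe18cf, 68e8b4e, 82d3c1f} — 4 commits.

4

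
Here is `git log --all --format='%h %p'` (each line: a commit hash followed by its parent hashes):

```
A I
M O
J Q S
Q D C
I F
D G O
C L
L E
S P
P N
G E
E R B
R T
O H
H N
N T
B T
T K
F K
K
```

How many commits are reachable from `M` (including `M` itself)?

6

Walking parent pointers from M: reachable set = {H, K, M, N, O, T}.
That is 6 commits.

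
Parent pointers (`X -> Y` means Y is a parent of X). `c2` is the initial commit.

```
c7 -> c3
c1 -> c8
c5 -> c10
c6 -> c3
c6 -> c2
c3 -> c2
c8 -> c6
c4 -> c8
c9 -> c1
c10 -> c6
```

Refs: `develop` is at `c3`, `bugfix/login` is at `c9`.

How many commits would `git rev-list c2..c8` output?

3

Reachable from c8: {c2, c3, c6, c8}.
Reachable from c2: {c2}.
In c8's history but not c2's: {c3, c6, c8} — 3 commits.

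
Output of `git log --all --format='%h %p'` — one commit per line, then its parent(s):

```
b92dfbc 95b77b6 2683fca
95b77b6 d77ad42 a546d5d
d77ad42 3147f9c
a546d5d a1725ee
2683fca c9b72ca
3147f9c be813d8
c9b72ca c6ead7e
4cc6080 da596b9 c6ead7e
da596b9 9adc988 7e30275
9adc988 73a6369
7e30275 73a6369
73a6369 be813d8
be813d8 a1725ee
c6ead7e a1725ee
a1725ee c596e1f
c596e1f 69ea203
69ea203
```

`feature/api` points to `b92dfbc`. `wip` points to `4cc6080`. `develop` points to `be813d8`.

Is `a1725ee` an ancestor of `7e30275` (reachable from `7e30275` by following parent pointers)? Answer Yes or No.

Yes

Ancestors of 7e30275 (commits reachable by following parents): {69ea203, 73a6369, 7e30275, a1725ee, be813d8, c596e1f}.
a1725ee is in that set, so it is an ancestor of 7e30275.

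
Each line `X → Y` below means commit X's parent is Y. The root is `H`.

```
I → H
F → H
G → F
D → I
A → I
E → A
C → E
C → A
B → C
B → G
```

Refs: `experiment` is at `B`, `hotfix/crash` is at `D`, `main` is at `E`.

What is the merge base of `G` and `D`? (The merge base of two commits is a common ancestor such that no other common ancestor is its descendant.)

H

Ancestors of G: {F, G, H}.
Ancestors of D: {D, H, I}.
Common ancestors: {H}.
The only common ancestor is H, so it is the merge base.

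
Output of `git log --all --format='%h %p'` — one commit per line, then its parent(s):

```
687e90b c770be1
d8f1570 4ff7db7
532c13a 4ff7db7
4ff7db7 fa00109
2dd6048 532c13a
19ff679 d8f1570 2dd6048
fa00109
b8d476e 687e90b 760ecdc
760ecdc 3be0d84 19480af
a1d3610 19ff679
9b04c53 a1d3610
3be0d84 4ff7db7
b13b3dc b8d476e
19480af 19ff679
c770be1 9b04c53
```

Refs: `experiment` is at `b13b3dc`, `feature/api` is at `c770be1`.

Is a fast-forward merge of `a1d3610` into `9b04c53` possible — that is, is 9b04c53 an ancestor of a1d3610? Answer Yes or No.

A fast-forward from 9b04c53 to a1d3610 is possible iff 9b04c53 is an ancestor of a1d3610.
Ancestors of a1d3610: {19ff679, 2dd6048, 4ff7db7, 532c13a, a1d3610, d8f1570, fa00109}.
9b04c53 is not among them, so fast-forward is not possible.

No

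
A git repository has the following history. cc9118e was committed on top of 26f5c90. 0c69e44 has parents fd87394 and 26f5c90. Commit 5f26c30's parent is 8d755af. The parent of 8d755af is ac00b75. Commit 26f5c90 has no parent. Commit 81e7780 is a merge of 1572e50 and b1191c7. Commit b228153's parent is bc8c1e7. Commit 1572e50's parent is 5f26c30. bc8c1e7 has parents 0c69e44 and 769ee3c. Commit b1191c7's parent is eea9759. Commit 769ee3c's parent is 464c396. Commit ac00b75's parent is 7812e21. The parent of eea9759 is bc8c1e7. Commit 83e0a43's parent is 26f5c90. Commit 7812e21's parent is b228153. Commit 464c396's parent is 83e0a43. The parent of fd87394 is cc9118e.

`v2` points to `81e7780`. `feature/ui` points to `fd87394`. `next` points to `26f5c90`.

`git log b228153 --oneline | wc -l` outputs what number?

Walking parent pointers from b228153: reachable set = {0c69e44, 26f5c90, 464c396, 769ee3c, 83e0a43, b228153, bc8c1e7, cc9118e, fd87394}.
That is 9 commits.

9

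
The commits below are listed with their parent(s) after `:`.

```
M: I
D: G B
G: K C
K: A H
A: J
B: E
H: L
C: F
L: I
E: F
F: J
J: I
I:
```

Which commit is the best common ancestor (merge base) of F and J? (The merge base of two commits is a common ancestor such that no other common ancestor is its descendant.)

Ancestors of F: {F, I, J}.
Ancestors of J: {I, J}.
Common ancestors: {I, J}.
Among these, J is not an ancestor of any other common ancestor — it is the merge base.

J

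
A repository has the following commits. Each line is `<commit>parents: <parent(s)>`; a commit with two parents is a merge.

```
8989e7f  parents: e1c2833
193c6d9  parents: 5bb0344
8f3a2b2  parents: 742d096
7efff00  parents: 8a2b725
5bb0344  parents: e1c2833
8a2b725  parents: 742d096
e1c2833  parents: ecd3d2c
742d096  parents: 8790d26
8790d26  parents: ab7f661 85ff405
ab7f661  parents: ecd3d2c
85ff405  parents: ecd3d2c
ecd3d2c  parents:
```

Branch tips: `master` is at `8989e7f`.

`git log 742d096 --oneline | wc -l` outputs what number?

5

Walking parent pointers from 742d096: reachable set = {742d096, 85ff405, 8790d26, ab7f661, ecd3d2c}.
That is 5 commits.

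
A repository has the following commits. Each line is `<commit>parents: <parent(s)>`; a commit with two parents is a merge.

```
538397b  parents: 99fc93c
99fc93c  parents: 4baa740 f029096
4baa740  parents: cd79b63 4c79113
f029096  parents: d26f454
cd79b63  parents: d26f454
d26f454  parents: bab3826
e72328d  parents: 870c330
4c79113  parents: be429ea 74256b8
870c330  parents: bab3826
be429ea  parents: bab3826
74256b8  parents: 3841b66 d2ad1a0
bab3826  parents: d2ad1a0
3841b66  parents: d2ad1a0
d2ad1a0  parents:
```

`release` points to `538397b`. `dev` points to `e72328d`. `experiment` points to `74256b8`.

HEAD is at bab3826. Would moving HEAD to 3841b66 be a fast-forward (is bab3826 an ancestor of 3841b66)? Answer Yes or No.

No

A fast-forward from bab3826 to 3841b66 is possible iff bab3826 is an ancestor of 3841b66.
Ancestors of 3841b66: {3841b66, d2ad1a0}.
bab3826 is not among them, so fast-forward is not possible.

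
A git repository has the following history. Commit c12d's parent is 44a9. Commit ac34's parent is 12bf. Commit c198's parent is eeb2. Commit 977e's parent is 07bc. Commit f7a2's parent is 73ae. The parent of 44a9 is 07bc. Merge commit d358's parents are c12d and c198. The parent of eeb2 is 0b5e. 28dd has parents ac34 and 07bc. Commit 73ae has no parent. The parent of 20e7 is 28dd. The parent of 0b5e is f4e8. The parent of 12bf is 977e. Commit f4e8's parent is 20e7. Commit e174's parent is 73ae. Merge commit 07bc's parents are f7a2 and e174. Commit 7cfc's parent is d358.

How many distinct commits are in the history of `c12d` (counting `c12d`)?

6

Walking parent pointers from c12d: reachable set = {07bc, 44a9, 73ae, c12d, e174, f7a2}.
That is 6 commits.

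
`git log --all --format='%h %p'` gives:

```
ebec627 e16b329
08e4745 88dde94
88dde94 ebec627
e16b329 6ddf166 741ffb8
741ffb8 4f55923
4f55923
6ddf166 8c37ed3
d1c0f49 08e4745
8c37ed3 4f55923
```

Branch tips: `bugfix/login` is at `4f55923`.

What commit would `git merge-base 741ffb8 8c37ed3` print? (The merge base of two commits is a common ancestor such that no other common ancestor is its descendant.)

Ancestors of 741ffb8: {4f55923, 741ffb8}.
Ancestors of 8c37ed3: {4f55923, 8c37ed3}.
Common ancestors: {4f55923}.
The only common ancestor is 4f55923, so it is the merge base.

4f55923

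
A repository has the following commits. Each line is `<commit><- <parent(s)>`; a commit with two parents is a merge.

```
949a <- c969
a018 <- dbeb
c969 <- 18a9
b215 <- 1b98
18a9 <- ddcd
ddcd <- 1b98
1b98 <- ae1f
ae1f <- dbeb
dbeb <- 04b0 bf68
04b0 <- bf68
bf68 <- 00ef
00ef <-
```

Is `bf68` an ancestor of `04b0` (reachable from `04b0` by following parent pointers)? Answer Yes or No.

Yes

Ancestors of 04b0 (commits reachable by following parents): {00ef, 04b0, bf68}.
bf68 is in that set, so it is an ancestor of 04b0.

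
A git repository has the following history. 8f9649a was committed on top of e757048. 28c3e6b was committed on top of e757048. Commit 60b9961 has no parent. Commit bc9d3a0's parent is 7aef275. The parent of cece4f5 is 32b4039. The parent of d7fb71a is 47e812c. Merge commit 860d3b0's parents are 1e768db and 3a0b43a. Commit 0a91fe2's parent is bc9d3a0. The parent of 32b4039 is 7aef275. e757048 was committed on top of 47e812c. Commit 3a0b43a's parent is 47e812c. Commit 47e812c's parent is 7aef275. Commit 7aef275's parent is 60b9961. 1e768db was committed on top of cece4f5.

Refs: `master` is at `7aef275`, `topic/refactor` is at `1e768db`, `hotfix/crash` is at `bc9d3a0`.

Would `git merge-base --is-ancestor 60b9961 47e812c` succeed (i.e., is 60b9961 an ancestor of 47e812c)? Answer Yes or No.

Yes

Ancestors of 47e812c (commits reachable by following parents): {47e812c, 60b9961, 7aef275}.
60b9961 is in that set, so it is an ancestor of 47e812c.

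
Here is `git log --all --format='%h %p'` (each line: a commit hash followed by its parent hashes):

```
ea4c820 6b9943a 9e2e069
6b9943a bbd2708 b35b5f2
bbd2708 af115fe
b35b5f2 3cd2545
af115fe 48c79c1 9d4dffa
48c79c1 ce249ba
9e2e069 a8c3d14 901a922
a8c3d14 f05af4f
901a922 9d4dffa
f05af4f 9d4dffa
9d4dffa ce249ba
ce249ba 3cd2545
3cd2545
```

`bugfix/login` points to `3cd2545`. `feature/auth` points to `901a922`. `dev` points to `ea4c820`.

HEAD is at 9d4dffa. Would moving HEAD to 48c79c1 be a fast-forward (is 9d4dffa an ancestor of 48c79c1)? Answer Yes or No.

No

A fast-forward from 9d4dffa to 48c79c1 is possible iff 9d4dffa is an ancestor of 48c79c1.
Ancestors of 48c79c1: {3cd2545, 48c79c1, ce249ba}.
9d4dffa is not among them, so fast-forward is not possible.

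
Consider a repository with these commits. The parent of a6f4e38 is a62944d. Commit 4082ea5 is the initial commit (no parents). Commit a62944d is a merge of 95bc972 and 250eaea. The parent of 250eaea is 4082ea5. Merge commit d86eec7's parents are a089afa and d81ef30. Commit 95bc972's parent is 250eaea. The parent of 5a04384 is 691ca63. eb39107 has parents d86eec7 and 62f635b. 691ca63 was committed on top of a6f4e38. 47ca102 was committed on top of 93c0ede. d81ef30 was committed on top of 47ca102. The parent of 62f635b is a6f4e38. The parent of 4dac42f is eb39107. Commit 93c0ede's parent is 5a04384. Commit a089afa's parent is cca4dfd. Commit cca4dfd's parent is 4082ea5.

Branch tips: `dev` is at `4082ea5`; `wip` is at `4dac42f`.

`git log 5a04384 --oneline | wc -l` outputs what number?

Walking parent pointers from 5a04384: reachable set = {250eaea, 4082ea5, 5a04384, 691ca63, 95bc972, a62944d, a6f4e38}.
That is 7 commits.

7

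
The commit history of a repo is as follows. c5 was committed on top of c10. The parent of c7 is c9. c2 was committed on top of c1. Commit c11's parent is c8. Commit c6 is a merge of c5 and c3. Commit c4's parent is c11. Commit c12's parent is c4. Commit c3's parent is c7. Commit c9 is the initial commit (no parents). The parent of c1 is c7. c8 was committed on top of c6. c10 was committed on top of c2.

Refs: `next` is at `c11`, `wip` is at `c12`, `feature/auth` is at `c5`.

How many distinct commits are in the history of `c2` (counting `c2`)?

4

Walking parent pointers from c2: reachable set = {c1, c2, c7, c9}.
That is 4 commits.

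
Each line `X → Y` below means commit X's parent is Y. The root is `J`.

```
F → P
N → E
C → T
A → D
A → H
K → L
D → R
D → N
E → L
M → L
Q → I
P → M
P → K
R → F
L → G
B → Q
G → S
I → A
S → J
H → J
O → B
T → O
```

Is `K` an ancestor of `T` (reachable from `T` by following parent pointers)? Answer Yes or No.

Ancestors of T (commits reachable by following parents): {A, B, D, E, F, G, H, I, J, K, L, M, N, O, P, Q, R, S, T}.
K is in that set, so it is an ancestor of T.

Yes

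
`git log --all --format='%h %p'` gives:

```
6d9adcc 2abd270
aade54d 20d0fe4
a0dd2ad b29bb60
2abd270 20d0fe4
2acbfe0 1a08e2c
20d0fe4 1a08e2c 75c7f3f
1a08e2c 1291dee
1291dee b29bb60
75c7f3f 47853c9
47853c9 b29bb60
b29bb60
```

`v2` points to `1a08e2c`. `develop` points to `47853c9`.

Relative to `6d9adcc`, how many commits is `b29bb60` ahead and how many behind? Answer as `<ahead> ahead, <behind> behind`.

0 ahead, 7 behind

Reachable from b29bb60: {b29bb60}.
Reachable from 6d9adcc: {1291dee, 1a08e2c, 20d0fe4, 2abd270, 47853c9, 6d9adcc, 75c7f3f, b29bb60}.
Only in b29bb60's history (ahead): {} — 0.
Only in 6d9adcc's history (behind): {1291dee, 1a08e2c, 20d0fe4, 2abd270, 47853c9, 6d9adcc, 75c7f3f} — 7.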